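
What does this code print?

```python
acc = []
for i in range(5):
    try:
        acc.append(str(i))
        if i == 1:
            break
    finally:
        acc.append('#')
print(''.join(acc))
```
0#1#

finally runs even when breaking out of loop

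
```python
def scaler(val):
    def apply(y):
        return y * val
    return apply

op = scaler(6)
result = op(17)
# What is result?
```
102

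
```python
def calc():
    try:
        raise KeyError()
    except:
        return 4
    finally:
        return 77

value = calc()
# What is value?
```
77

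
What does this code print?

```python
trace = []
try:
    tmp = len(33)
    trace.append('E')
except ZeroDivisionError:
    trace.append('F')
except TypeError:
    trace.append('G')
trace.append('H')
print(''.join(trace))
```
GH

TypeError is caught by its specific handler, not ZeroDivisionError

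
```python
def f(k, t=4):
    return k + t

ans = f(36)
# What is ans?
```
40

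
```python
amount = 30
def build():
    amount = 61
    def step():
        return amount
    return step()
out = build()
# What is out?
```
61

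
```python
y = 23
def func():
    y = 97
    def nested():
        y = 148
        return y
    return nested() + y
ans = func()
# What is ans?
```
245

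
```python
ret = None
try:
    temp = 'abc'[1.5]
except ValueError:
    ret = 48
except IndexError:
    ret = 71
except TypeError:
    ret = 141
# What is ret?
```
141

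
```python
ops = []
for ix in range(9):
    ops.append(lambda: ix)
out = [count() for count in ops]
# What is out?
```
[8, 8, 8, 8, 8, 8, 8, 8, 8]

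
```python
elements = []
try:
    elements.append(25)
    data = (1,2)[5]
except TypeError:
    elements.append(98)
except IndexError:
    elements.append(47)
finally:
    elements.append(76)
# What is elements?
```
[25, 47, 76]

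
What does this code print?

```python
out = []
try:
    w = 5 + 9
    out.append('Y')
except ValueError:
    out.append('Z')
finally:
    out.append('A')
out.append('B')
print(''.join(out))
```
YAB

finally runs after normal execution too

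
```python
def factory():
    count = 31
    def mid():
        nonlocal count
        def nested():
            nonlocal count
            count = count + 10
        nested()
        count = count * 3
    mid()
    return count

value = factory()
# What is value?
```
123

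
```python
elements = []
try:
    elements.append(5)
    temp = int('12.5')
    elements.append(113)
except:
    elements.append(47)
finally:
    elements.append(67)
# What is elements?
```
[5, 47, 67]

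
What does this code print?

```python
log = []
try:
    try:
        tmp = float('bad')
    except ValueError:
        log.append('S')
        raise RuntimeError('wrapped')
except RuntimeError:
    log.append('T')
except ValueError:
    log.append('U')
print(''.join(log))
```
ST

New RuntimeError raised, caught by outer RuntimeError handler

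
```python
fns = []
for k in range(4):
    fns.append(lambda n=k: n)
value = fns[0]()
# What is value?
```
0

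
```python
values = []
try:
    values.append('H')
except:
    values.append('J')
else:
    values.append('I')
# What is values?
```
['H', 'I']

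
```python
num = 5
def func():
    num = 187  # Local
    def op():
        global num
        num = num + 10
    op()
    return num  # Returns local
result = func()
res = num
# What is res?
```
15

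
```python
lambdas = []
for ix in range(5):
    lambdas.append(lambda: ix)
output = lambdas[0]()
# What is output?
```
4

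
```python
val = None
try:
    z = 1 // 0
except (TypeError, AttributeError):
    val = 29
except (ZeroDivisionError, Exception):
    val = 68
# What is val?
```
68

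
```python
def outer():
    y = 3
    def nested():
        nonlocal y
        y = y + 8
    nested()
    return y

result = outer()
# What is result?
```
11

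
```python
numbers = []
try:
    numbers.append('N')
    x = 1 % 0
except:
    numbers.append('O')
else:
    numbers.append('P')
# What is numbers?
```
['N', 'O']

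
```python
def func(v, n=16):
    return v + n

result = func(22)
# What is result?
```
38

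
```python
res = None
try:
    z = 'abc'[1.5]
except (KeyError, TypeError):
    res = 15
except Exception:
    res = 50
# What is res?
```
15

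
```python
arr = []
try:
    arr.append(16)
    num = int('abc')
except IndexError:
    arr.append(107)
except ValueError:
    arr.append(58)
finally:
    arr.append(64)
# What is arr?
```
[16, 58, 64]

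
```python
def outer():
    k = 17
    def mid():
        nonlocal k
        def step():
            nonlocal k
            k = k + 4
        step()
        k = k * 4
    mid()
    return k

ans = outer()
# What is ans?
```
84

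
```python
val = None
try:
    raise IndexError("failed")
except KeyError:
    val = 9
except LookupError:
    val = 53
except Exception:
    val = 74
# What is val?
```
53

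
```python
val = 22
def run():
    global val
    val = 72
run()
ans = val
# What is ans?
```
72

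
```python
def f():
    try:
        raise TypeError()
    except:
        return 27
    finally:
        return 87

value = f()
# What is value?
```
87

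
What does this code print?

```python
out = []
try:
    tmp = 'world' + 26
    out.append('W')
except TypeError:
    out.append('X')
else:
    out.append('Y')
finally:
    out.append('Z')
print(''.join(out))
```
XZ

Exception: except runs, else skipped, finally runs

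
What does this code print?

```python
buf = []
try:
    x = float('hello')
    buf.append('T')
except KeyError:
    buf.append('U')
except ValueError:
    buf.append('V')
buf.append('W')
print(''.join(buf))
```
VW

ValueError is caught by its specific handler, not KeyError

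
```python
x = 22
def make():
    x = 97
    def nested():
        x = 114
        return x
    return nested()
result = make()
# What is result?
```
114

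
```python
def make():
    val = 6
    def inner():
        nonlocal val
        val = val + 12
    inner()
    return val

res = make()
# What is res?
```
18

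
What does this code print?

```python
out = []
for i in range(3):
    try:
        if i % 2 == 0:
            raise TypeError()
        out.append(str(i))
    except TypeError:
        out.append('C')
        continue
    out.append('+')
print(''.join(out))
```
C1+C

continue in except skips rest of loop body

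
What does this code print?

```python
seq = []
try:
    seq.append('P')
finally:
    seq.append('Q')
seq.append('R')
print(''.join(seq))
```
PQR

try/finally without except, no exception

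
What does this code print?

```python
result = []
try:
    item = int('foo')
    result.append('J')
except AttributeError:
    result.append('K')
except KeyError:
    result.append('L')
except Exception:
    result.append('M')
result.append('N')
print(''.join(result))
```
MN

ValueError not specifically caught, falls to Exception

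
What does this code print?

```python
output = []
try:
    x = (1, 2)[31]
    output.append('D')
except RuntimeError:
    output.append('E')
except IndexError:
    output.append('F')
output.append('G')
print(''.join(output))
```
FG

IndexError is caught by its specific handler, not RuntimeError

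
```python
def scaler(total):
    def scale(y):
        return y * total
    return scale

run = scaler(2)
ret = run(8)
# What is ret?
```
16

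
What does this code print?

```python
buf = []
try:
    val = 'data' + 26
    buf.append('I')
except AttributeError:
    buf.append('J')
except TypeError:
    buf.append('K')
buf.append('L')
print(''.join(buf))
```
KL

TypeError is caught by its specific handler, not AttributeError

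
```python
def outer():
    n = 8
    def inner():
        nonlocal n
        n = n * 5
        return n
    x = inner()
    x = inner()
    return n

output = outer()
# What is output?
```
200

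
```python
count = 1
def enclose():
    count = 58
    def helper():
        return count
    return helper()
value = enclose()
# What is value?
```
58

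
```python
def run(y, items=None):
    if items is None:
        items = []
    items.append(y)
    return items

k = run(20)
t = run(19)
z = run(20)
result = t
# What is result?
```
[19]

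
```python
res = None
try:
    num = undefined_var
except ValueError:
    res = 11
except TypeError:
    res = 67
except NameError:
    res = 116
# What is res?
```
116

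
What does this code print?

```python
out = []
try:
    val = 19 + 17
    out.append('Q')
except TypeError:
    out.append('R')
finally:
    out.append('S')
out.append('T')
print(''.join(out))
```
QST

finally runs after normal execution too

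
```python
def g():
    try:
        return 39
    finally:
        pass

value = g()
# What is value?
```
39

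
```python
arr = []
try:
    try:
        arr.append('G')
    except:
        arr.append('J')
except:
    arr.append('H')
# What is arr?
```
['G']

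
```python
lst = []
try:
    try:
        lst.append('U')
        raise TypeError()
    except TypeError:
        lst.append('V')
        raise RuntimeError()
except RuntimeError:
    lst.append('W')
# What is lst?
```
['U', 'V', 'W']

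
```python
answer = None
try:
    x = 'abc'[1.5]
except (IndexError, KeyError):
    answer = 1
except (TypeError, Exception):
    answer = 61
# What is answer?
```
61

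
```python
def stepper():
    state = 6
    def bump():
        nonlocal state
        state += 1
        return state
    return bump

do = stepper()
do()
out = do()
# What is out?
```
8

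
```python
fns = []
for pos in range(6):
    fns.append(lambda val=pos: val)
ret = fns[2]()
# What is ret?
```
2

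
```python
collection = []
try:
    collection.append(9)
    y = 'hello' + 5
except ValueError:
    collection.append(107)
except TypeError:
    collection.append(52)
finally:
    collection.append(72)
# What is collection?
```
[9, 52, 72]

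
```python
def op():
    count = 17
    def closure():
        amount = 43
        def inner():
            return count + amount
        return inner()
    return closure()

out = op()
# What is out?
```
60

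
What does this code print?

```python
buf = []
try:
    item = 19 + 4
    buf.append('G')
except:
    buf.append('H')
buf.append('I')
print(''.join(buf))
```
GI

No exception, try block completes normally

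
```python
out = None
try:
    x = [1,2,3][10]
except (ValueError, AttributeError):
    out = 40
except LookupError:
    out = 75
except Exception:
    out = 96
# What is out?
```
75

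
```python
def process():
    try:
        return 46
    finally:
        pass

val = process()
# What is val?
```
46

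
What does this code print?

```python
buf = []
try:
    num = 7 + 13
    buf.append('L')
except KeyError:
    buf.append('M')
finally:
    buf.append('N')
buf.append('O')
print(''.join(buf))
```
LNO

finally runs after normal execution too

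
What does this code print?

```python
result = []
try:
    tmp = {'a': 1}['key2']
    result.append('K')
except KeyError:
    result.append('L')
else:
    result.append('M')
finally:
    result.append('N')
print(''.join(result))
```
LN

Exception: except runs, else skipped, finally runs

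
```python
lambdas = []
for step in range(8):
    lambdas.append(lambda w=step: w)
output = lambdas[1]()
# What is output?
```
1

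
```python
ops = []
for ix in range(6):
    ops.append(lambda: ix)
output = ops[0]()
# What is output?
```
5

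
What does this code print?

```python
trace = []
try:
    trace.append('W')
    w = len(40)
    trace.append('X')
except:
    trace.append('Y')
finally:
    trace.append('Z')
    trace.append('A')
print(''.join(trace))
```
WYZA

Code before exception runs, then except, then all of finally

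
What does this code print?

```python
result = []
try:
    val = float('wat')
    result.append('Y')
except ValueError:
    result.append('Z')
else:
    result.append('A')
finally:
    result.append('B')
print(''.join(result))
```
ZB

Exception: except runs, else skipped, finally runs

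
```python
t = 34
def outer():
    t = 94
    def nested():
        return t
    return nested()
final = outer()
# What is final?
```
94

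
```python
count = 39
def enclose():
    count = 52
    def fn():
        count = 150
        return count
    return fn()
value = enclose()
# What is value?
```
150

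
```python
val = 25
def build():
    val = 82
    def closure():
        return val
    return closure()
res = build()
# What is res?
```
82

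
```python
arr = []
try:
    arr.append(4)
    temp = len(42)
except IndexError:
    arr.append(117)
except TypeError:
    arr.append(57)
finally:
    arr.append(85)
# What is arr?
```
[4, 57, 85]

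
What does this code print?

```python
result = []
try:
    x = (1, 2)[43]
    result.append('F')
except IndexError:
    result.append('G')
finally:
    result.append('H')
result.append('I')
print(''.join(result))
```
GHI

finally always runs, even after exception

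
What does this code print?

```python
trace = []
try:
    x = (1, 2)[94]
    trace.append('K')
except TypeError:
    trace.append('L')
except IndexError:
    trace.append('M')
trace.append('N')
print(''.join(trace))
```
MN

IndexError is caught by its specific handler, not TypeError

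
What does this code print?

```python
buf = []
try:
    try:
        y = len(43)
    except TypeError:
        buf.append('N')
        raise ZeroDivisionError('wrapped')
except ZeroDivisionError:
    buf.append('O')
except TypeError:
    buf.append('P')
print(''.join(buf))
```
NO

New ZeroDivisionError raised, caught by outer ZeroDivisionError handler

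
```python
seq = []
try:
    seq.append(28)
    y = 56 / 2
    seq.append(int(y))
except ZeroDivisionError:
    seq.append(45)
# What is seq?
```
[28, 28]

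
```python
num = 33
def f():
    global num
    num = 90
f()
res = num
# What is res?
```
90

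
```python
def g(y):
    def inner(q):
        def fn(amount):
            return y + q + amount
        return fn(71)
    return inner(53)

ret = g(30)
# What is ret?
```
154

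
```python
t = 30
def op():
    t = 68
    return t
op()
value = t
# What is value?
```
30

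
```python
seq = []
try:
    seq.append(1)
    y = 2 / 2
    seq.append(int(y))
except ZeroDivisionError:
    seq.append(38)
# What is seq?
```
[1, 1]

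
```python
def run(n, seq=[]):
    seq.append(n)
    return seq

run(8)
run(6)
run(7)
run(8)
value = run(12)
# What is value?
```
[8, 6, 7, 8, 12]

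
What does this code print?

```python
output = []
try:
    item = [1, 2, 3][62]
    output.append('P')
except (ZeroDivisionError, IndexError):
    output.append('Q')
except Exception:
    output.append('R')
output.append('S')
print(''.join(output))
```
QS

IndexError matches tuple containing it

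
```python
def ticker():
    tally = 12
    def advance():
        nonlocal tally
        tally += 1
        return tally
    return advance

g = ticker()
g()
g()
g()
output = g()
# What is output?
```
16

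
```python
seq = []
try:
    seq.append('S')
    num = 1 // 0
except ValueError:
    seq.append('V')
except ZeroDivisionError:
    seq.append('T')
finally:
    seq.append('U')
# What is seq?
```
['S', 'T', 'U']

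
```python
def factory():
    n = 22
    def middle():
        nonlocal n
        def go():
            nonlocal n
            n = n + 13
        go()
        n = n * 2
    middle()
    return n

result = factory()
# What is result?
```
70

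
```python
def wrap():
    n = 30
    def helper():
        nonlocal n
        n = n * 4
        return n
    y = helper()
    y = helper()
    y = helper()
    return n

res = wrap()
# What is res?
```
1920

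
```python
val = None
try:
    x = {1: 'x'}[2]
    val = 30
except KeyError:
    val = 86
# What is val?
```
86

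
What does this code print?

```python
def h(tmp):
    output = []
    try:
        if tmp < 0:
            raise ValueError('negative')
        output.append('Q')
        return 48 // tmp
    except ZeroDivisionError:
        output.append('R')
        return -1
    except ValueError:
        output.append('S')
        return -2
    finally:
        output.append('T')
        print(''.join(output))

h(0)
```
QRT

tmp=0 causes ZeroDivisionError, caught, finally prints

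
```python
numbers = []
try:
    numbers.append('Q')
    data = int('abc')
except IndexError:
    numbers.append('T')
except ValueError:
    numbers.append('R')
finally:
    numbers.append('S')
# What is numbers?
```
['Q', 'R', 'S']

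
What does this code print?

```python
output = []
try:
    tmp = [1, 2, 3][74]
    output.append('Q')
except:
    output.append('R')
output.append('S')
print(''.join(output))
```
RS

Exception raised in try, caught by bare except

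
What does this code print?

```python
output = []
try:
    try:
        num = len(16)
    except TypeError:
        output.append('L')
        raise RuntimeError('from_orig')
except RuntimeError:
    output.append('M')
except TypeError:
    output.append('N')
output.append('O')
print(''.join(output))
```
LMO

RuntimeError raised and caught, original TypeError not re-raised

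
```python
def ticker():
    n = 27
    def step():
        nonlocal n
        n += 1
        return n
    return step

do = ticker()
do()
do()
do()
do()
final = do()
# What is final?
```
32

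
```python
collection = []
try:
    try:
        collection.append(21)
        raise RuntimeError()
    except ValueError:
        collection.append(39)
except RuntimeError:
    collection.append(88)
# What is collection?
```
[21, 88]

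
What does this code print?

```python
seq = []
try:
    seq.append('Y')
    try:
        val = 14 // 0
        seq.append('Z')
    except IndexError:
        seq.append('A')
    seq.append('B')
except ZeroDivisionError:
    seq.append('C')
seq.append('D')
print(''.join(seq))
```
YCD

Inner handler doesn't match, propagates to outer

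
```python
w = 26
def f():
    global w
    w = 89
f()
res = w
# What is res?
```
89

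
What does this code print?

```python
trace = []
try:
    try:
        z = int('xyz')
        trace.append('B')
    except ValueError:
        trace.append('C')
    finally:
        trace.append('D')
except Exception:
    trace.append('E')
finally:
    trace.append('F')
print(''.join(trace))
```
CDF

Both finally blocks run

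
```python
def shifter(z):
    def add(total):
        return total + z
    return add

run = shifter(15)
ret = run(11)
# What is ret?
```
26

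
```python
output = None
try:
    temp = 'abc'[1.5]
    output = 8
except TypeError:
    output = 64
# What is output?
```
64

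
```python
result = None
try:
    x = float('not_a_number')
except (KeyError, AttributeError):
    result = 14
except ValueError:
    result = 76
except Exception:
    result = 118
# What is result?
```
76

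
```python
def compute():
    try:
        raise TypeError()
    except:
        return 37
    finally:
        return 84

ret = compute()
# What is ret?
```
84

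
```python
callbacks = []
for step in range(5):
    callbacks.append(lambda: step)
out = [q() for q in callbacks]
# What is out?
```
[4, 4, 4, 4, 4]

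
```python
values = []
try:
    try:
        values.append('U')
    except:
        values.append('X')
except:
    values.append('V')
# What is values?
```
['U']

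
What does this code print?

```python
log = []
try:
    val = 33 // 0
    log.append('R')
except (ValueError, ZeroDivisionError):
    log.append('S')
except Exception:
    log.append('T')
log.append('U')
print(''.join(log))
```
SU

ZeroDivisionError matches tuple containing it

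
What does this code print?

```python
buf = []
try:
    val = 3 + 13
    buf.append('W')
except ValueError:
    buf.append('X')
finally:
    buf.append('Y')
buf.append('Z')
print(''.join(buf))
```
WYZ

finally runs after normal execution too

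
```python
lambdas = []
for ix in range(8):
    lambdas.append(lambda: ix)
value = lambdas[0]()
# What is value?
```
7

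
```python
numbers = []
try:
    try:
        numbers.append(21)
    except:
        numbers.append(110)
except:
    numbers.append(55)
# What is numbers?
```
[21]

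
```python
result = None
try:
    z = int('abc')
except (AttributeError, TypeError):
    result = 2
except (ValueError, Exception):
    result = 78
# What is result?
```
78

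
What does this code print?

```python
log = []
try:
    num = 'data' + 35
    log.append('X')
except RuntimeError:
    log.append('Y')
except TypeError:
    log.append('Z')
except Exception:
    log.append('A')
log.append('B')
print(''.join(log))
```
ZB

TypeError matches before generic Exception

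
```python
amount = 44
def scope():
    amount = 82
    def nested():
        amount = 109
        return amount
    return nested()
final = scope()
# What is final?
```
109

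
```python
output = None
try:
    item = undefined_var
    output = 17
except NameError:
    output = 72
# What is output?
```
72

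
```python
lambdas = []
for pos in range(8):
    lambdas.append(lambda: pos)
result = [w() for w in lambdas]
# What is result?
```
[7, 7, 7, 7, 7, 7, 7, 7]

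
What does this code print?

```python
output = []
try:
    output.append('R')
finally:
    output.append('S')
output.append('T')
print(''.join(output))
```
RST

try/finally without except, no exception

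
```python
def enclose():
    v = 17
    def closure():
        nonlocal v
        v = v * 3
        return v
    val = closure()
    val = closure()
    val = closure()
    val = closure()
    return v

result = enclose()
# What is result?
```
1377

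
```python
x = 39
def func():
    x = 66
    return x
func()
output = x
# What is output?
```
39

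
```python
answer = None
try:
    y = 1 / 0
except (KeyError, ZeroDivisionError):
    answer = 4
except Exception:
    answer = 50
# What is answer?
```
4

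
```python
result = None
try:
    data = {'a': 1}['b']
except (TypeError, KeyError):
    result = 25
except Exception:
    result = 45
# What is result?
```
25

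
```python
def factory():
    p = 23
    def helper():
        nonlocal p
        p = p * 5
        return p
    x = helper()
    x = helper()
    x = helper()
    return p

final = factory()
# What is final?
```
2875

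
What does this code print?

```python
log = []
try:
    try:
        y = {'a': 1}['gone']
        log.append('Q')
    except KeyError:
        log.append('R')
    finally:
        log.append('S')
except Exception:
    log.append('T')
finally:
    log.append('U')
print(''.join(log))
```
RSU

Both finally blocks run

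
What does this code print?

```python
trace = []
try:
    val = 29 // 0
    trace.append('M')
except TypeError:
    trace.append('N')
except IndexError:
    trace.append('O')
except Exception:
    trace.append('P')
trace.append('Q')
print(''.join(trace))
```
PQ

ZeroDivisionError not specifically caught, falls to Exception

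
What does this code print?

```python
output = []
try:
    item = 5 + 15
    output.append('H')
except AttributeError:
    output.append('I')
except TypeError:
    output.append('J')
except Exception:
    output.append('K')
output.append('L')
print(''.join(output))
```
HL

No exception, try block completes normally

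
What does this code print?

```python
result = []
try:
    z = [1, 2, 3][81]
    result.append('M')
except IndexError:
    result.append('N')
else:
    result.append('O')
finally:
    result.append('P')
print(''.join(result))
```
NP

Exception: except runs, else skipped, finally runs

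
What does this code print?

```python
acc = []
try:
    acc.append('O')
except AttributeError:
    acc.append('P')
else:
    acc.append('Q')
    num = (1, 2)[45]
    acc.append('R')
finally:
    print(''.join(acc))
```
OQ

Try succeeds, else appends 'Q', IndexError in else is uncaught, finally prints before exception propagates ('R' never appended)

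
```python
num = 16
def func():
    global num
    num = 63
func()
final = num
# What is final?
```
63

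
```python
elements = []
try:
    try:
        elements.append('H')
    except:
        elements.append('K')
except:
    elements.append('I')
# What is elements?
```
['H']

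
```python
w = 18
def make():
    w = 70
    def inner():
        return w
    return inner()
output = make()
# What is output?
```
70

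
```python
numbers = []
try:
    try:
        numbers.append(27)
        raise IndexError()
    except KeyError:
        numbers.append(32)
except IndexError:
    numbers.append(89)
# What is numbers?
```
[27, 89]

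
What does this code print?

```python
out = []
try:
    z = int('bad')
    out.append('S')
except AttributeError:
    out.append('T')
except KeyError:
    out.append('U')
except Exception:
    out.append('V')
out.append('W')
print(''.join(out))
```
VW

ValueError not specifically caught, falls to Exception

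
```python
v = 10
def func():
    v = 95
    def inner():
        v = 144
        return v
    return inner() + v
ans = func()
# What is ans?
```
239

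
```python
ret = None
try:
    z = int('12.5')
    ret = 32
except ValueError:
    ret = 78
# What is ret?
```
78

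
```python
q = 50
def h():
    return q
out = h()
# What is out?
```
50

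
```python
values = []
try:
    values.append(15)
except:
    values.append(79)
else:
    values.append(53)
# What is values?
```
[15, 53]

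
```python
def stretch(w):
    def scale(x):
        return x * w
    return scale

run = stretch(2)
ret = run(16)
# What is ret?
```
32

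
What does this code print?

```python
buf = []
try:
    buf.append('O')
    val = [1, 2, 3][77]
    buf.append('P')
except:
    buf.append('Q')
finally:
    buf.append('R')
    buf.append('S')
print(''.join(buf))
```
OQRS

Code before exception runs, then except, then all of finally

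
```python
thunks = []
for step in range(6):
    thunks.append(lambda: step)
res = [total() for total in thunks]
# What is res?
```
[5, 5, 5, 5, 5, 5]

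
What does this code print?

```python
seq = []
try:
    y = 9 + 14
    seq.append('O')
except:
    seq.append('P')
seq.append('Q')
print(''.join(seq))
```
OQ

No exception, try block completes normally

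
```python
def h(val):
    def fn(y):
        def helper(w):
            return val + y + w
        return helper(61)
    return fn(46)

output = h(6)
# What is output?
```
113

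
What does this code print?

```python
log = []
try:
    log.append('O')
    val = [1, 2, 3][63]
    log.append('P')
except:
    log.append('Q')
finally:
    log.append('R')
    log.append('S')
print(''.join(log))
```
OQRS

Code before exception runs, then except, then all of finally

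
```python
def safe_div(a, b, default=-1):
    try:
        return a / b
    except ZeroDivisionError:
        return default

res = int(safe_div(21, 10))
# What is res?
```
2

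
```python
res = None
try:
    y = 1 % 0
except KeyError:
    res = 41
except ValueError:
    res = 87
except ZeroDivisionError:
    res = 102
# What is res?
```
102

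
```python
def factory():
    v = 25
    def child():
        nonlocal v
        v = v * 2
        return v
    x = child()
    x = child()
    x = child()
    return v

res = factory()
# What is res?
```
200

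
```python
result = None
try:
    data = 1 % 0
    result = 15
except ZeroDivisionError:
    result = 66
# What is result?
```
66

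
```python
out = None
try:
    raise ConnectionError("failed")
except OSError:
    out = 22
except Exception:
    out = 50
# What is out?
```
22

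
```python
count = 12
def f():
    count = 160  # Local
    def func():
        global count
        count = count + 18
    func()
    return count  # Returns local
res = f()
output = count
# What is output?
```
30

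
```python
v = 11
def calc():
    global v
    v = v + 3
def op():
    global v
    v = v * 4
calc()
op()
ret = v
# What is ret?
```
56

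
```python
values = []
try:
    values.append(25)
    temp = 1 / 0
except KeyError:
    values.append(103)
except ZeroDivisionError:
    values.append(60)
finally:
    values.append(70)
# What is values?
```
[25, 60, 70]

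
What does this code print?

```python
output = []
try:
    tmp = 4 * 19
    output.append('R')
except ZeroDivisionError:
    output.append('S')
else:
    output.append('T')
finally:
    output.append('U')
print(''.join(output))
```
RTU

else runs before finally when no exception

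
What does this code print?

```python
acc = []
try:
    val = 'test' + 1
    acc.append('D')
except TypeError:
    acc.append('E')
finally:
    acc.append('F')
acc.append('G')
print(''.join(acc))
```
EFG

finally always runs, even after exception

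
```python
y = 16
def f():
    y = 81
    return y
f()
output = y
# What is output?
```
16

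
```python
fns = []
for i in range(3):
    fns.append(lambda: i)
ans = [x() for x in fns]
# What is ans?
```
[2, 2, 2]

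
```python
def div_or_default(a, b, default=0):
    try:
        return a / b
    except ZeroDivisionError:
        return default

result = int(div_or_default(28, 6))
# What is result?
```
4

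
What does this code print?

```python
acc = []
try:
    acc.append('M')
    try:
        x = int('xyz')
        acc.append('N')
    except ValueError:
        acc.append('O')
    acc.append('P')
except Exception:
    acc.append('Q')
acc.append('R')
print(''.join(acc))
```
MOPR

Inner exception caught by inner handler, outer continues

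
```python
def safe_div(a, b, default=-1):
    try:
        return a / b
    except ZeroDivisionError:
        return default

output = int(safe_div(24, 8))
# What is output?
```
3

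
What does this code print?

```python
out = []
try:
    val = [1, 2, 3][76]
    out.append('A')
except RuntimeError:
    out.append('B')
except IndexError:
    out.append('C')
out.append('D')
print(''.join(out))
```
CD

IndexError is caught by its specific handler, not RuntimeError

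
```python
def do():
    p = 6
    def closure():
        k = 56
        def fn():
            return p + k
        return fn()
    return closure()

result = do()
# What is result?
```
62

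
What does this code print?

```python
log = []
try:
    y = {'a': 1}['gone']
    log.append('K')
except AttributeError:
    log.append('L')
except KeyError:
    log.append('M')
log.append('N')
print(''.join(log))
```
MN

KeyError is caught by its specific handler, not AttributeError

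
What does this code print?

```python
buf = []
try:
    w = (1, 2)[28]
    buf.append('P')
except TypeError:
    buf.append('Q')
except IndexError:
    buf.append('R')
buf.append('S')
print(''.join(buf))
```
RS

IndexError is caught by its specific handler, not TypeError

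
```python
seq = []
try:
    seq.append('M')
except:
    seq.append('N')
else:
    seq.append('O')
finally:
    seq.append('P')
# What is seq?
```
['M', 'O', 'P']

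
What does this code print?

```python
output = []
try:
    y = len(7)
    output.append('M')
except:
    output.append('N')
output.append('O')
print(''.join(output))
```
NO

Exception raised in try, caught by bare except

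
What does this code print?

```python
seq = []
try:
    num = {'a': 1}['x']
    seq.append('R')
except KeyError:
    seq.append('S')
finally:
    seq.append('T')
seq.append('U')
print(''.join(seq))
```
STU

finally always runs, even after exception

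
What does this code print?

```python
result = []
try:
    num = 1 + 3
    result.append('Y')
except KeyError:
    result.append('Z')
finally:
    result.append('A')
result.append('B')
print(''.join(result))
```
YAB

finally runs after normal execution too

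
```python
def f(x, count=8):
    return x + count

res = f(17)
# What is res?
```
25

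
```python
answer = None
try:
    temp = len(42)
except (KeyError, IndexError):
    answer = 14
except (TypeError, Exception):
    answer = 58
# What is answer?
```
58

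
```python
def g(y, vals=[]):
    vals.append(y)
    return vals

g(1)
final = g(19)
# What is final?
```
[1, 19]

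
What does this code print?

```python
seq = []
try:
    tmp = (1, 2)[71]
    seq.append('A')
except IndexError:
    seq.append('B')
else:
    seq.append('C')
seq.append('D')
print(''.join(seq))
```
BD

else block skipped when exception is caught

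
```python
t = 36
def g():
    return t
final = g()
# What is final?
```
36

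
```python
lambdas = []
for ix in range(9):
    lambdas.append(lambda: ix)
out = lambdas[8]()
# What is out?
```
8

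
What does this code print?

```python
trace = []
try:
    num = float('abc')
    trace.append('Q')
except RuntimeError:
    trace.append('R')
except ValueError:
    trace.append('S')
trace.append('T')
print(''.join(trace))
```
ST

ValueError is caught by its specific handler, not RuntimeError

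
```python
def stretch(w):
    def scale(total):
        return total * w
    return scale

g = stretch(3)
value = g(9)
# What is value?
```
27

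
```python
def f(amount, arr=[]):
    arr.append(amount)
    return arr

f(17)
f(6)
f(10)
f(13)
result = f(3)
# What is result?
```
[17, 6, 10, 13, 3]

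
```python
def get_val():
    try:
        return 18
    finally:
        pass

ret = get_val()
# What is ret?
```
18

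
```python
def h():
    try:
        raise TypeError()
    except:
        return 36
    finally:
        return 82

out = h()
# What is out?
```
82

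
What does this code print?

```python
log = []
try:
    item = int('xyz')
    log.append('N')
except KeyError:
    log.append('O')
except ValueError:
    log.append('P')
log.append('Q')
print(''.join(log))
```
PQ

ValueError is caught by its specific handler, not KeyError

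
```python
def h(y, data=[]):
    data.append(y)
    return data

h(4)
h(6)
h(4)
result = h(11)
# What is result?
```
[4, 6, 4, 11]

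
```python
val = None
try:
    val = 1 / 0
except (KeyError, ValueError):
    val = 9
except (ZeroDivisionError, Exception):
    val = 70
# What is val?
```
70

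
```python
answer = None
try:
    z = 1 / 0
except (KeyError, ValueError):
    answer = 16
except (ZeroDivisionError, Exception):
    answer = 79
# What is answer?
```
79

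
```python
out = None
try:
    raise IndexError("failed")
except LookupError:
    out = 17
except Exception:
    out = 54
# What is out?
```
17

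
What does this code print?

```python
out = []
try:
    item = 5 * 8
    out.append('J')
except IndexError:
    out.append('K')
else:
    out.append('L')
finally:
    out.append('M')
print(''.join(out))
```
JLM

else runs before finally when no exception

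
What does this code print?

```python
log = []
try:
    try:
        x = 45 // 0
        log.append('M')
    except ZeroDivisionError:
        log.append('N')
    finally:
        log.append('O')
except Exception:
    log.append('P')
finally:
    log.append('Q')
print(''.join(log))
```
NOQ

Both finally blocks run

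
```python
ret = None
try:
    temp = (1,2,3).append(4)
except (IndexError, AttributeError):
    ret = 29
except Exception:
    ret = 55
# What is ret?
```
29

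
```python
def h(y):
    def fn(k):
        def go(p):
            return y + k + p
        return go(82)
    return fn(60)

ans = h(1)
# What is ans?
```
143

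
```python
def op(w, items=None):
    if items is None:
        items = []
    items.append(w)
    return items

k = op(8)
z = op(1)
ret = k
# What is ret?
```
[8]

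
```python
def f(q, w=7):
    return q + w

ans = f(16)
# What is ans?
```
23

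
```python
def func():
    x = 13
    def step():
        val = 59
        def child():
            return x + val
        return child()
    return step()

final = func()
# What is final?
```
72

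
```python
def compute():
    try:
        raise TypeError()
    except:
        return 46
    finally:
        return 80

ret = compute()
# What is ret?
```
80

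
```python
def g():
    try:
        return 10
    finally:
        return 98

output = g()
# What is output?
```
98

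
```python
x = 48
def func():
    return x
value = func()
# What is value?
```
48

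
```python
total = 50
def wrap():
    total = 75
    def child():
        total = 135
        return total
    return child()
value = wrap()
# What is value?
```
135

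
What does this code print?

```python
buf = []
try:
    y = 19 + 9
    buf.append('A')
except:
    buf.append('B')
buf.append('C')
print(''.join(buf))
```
AC

No exception, try block completes normally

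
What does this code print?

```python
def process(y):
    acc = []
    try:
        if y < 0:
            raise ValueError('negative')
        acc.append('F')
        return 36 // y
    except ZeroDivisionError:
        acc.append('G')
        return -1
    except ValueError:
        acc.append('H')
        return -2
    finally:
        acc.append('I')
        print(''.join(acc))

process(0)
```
FGI

y=0 causes ZeroDivisionError, caught, finally prints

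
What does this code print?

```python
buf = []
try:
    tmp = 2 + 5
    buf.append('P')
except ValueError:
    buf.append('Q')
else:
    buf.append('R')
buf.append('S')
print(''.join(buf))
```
PRS

else block runs when no exception occurs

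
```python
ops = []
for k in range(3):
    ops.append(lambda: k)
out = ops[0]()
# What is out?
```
2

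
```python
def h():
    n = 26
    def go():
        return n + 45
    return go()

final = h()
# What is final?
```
71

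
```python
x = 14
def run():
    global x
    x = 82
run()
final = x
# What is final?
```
82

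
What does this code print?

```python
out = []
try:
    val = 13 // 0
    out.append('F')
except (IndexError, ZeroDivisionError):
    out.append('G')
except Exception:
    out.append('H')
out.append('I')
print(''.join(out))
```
GI

ZeroDivisionError matches tuple containing it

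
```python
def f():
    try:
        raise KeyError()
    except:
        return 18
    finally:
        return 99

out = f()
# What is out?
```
99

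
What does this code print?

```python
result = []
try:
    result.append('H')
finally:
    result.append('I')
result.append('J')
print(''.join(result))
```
HIJ

try/finally without except, no exception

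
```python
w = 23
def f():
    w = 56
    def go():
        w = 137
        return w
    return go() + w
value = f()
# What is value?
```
193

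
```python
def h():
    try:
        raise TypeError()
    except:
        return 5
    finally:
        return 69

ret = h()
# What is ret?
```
69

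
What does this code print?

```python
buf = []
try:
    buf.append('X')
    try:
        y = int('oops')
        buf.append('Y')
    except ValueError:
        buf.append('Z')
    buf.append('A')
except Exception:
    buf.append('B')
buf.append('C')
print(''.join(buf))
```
XZAC

Inner exception caught by inner handler, outer continues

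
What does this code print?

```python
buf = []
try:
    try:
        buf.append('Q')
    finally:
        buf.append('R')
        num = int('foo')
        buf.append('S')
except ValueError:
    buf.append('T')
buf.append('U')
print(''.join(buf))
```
QRTU

Exception in inner finally caught by outer except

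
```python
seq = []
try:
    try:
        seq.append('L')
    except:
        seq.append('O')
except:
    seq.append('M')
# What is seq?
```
['L']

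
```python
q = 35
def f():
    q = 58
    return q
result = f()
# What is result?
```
58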